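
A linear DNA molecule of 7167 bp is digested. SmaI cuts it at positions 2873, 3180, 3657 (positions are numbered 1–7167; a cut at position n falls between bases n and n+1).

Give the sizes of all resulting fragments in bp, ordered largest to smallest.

Linear molecule, 3 cuts → 4 fragments:
  2873 − 0 = 2873 bp
  3180 − 2873 = 307 bp
  3657 − 3180 = 477 bp
  7167 − 3657 = 3510 bp
Sorted largest to smallest: 3510, 2873, 477, 307 bp.

3510, 2873, 477, 307 bp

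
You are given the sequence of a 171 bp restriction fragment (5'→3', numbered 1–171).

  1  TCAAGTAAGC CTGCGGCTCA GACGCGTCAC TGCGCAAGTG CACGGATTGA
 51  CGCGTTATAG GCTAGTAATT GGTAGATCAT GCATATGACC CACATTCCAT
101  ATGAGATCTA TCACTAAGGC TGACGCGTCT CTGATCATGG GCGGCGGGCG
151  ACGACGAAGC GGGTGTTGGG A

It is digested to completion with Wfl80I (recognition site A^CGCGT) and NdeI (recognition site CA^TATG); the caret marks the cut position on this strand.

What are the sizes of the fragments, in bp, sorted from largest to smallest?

Wfl80I sites (ACGCGT) start at positions 22, 50, 123.
Wfl80I cuts after the first base of each site, so after positions 22, 50, 123.
NdeI sites (CATATG) start at positions 82, 98.
NdeI cuts after base 2 of each site, so after positions 83, 99.
Combined cut positions: 22, 50, 83, 99, 123.
Linear molecule, 5 cuts → 6 fragments:
  1–22 → 22 bp
  23–50 → 28 bp
  51–83 → 33 bp
  84–99 → 16 bp
  100–123 → 24 bp
  124–171 → 48 bp
Sorted largest to smallest: 48, 33, 28, 24, 22, 16 bp.

48, 33, 28, 24, 22, 16 bp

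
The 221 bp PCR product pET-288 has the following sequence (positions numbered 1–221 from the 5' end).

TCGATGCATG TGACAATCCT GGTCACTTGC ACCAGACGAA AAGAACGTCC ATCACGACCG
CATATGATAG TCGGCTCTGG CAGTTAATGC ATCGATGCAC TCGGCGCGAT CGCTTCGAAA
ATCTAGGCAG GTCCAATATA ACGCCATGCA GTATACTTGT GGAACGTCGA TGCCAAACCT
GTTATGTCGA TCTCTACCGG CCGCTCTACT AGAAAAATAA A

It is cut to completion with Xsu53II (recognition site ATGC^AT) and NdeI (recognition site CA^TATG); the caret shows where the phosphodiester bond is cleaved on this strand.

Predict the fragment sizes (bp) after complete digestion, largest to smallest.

Xsu53II sites (ATGCAT) start at positions 4, 87.
Xsu53II cuts after base 4 of each site, so after positions 7, 90.
The NdeI site (CATATG) starts at position 61.
NdeI cuts after base 2 of each site, so after position 62.
Combined cut positions: 7, 62, 90.
Linear molecule, 3 cuts → 4 fragments:
  1–7 → 7 bp
  8–62 → 55 bp
  63–90 → 28 bp
  91–221 → 131 bp
Sorted largest to smallest: 131, 55, 28, 7 bp.

131, 55, 28, 7 bp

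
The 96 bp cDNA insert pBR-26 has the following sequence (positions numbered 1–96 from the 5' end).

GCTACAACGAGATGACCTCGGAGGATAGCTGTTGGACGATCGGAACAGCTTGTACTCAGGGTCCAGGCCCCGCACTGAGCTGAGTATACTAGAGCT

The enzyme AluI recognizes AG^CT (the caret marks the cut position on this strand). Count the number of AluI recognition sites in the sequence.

4

AGCT occurs starting at positions 27, 47, 78, 93.
AluI cuts at 4 sites.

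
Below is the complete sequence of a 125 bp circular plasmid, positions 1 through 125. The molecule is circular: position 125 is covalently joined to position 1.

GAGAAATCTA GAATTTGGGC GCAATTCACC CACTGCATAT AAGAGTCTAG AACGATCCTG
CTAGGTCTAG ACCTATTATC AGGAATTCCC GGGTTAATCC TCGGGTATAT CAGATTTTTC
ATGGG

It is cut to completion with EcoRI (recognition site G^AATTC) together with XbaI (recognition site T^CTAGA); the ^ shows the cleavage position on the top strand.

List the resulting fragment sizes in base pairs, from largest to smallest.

The EcoRI site (GAATTC) starts at position 83.
EcoRI cuts after the first base of each site, so after position 83.
XbaI sites (TCTAGA) start at positions 7, 46, 66.
XbaI cuts after the first base of each site, so after positions 7, 46, 66.
Combined cut positions: 7, 46, 66, 83.
Circular molecule, 4 cuts → 4 fragments:
  8–46 → 39 bp
  47–66 → 20 bp
  67–83 → 17 bp
  84–125 then 1–7 → 42 + 7 = 49 bp
Sorted largest to smallest: 49, 39, 20, 17 bp.

49, 39, 20, 17 bp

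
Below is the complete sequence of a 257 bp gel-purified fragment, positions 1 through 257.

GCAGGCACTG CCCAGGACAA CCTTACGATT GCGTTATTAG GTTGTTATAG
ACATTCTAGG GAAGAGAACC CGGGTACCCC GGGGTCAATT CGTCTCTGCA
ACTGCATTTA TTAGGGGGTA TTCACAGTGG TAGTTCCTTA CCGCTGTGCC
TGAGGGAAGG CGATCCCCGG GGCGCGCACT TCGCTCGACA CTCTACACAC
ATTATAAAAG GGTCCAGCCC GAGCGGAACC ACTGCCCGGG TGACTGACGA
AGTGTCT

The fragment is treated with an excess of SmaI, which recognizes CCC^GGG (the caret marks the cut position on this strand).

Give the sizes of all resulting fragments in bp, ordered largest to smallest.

SmaI sites (CCCGGG) start at positions 69, 78, 166, 235.
SmaI cuts after base 3 of each site, so after positions 71, 80, 168, 237.
Linear molecule, 4 cuts → 5 fragments:
  1–71 → 71 bp
  72–80 → 9 bp
  81–168 → 88 bp
  169–237 → 69 bp
  238–257 → 20 bp
Sorted largest to smallest: 88, 71, 69, 20, 9 bp.

88, 71, 69, 20, 9 bp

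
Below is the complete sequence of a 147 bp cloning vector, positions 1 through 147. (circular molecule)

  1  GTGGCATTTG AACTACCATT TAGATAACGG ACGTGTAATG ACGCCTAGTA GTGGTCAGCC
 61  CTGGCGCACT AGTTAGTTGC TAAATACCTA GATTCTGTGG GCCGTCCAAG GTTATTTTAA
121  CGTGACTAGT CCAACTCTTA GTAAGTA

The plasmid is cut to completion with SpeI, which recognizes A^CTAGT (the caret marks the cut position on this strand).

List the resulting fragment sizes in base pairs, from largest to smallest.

SpeI sites (ACTAGT) start at positions 68, 125.
SpeI cuts after the first base of each site, so after positions 68, 125.
Circular molecule, 2 cuts → 2 fragments:
  69–125 → 57 bp
  126–147 then 1–68 → 22 + 68 = 90 bp
Sorted largest to smallest: 90, 57 bp.

90, 57 bp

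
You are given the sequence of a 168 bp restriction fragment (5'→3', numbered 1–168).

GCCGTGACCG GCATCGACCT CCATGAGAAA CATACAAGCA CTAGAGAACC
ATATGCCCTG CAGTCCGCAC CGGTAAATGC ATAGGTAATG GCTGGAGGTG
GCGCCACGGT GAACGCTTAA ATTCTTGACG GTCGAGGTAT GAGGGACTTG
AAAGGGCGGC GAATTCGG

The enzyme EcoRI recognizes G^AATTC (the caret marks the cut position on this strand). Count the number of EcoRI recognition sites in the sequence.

GAATTC occurs starting at position 161.
EcoRI cuts at 1 site.

1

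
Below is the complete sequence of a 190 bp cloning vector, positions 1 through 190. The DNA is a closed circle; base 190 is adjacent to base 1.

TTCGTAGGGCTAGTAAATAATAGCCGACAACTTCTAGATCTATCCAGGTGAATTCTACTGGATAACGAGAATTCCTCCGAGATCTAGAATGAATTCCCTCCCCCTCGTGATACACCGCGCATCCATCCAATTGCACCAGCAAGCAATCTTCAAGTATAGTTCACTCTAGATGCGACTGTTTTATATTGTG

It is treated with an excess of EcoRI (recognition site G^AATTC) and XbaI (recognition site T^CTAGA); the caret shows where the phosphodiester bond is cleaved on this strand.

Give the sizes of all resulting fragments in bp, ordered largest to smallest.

74, 58, 19, 17, 14, 8 bp

EcoRI sites (GAATTC) start at positions 50, 69, 91.
EcoRI cuts after the first base of each site, so after positions 50, 69, 91.
XbaI sites (TCTAGA) start at positions 33, 83, 165.
XbaI cuts after the first base of each site, so after positions 33, 83, 165.
Combined cut positions: 33, 50, 69, 83, 91, 165.
Circular molecule, 6 cuts → 6 fragments:
  34–50 → 17 bp
  51–69 → 19 bp
  70–83 → 14 bp
  84–91 → 8 bp
  92–165 → 74 bp
  166–190 then 1–33 → 25 + 33 = 58 bp
Sorted largest to smallest: 74, 58, 19, 17, 14, 8 bp.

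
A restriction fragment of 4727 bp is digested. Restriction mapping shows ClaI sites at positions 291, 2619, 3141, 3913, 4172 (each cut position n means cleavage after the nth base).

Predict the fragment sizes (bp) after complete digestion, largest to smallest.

2328, 772, 555, 522, 291, 259 bp

Linear molecule, 5 cuts → 6 fragments:
  291 − 0 = 291 bp
  2619 − 291 = 2328 bp
  3141 − 2619 = 522 bp
  3913 − 3141 = 772 bp
  4172 − 3913 = 259 bp
  4727 − 4172 = 555 bp
Sorted largest to smallest: 2328, 772, 555, 522, 291, 259 bp.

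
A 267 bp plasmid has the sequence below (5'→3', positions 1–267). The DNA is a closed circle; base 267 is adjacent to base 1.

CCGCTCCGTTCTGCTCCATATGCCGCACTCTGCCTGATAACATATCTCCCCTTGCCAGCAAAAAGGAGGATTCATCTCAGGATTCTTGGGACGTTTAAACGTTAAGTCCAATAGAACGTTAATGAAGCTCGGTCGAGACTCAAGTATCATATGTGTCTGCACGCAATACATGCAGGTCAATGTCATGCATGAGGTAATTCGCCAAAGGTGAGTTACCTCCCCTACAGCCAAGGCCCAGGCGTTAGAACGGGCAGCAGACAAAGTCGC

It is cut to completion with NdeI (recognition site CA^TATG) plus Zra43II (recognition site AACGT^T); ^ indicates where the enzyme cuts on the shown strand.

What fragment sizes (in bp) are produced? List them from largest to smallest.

NdeI sites (CATATG) start at positions 17, 148.
NdeI cuts after base 2 of each site, so after positions 18, 149.
Zra43II sites (AACGTT) start at positions 98, 115.
Zra43II cuts after base 5 of each site (before the last base), so after positions 102, 119.
Combined cut positions: 18, 102, 119, 149.
Circular molecule, 4 cuts → 4 fragments:
  19–102 → 84 bp
  103–119 → 17 bp
  120–149 → 30 bp
  150–267 then 1–18 → 118 + 18 = 136 bp
Sorted largest to smallest: 136, 84, 30, 17 bp.

136, 84, 30, 17 bp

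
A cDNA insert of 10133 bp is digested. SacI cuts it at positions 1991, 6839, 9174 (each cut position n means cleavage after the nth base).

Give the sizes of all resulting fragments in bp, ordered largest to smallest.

Linear molecule, 3 cuts → 4 fragments:
  1991 − 0 = 1991 bp
  6839 − 1991 = 4848 bp
  9174 − 6839 = 2335 bp
  10133 − 9174 = 959 bp
Sorted largest to smallest: 4848, 2335, 1991, 959 bp.

4848, 2335, 1991, 959 bp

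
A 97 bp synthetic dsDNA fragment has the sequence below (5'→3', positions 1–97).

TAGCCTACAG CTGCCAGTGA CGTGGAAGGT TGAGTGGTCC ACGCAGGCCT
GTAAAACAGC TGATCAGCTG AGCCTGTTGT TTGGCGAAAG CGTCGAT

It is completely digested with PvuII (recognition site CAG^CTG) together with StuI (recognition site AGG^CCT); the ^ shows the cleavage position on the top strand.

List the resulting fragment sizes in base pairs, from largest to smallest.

37, 30, 12, 10, 8 bp

PvuII sites (CAGCTG) start at positions 8, 57, 65.
PvuII cuts after base 3 of each site, so after positions 10, 59, 67.
The StuI site (AGGCCT) starts at position 45.
StuI cuts after base 3 of each site, so after position 47.
Combined cut positions: 10, 47, 59, 67.
Linear molecule, 4 cuts → 5 fragments:
  1–10 → 10 bp
  11–47 → 37 bp
  48–59 → 12 bp
  60–67 → 8 bp
  68–97 → 30 bp
Sorted largest to smallest: 37, 30, 12, 10, 8 bp.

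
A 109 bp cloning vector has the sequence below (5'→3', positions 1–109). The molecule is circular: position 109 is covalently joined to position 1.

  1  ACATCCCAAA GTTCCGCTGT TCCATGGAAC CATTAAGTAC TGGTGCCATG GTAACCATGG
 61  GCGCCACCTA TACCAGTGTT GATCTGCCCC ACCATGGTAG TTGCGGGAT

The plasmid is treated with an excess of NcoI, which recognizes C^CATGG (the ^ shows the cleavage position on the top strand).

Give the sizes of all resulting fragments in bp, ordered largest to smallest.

39, 37, 24, 9 bp

NcoI sites (CCATGG) start at positions 22, 46, 55, 92.
NcoI cuts after the first base of each site, so after positions 22, 46, 55, 92.
Circular molecule, 4 cuts → 4 fragments:
  23–46 → 24 bp
  47–55 → 9 bp
  56–92 → 37 bp
  93–109 then 1–22 → 17 + 22 = 39 bp
Sorted largest to smallest: 39, 37, 24, 9 bp.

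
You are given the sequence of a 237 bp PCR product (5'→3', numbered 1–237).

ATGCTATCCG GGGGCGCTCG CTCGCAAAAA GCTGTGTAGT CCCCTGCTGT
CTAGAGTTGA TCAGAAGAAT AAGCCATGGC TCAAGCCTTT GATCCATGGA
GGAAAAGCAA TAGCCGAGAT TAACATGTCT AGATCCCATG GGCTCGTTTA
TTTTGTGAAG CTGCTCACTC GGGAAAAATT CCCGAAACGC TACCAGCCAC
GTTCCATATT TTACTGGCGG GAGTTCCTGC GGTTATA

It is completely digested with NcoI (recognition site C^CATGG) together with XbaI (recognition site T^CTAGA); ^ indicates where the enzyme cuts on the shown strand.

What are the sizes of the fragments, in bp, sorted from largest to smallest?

101, 50, 34, 24, 20, 8 bp

NcoI sites (CCATGG) start at positions 74, 94, 136.
NcoI cuts after the first base of each site, so after positions 74, 94, 136.
XbaI sites (TCTAGA) start at positions 50, 128.
XbaI cuts after the first base of each site, so after positions 50, 128.
Combined cut positions: 50, 74, 94, 128, 136.
Linear molecule, 5 cuts → 6 fragments:
  1–50 → 50 bp
  51–74 → 24 bp
  75–94 → 20 bp
  95–128 → 34 bp
  129–136 → 8 bp
  137–237 → 101 bp
Sorted largest to smallest: 101, 50, 34, 24, 20, 8 bp.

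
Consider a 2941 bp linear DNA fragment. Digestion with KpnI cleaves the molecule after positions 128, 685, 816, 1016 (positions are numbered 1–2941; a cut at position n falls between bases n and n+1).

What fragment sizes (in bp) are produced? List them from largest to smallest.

Linear molecule, 4 cuts → 5 fragments:
  128 − 0 = 128 bp
  685 − 128 = 557 bp
  816 − 685 = 131 bp
  1016 − 816 = 200 bp
  2941 − 1016 = 1925 bp
Sorted largest to smallest: 1925, 557, 200, 131, 128 bp.

1925, 557, 200, 131, 128 bp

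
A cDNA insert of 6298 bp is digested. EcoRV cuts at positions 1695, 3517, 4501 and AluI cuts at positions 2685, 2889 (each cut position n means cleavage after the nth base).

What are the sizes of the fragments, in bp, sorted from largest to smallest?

1797, 1695, 990, 984, 628, 204 bp

Combined cut positions (sorted): 1695, 2685, 2889, 3517, 4501.
Linear molecule, 5 cuts → 6 fragments:
  1695 − 0 = 1695 bp
  2685 − 1695 = 990 bp
  2889 − 2685 = 204 bp
  3517 − 2889 = 628 bp
  4501 − 3517 = 984 bp
  6298 − 4501 = 1797 bp
Sorted largest to smallest: 1797, 1695, 990, 984, 628, 204 bp.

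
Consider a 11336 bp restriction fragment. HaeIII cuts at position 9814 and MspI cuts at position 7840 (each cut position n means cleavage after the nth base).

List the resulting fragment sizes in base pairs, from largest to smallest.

7840, 1974, 1522 bp

Combined cut positions (sorted): 7840, 9814.
Linear molecule, 2 cuts → 3 fragments:
  7840 − 0 = 7840 bp
  9814 − 7840 = 1974 bp
  11336 − 9814 = 1522 bp
Sorted largest to smallest: 7840, 1974, 1522 bp.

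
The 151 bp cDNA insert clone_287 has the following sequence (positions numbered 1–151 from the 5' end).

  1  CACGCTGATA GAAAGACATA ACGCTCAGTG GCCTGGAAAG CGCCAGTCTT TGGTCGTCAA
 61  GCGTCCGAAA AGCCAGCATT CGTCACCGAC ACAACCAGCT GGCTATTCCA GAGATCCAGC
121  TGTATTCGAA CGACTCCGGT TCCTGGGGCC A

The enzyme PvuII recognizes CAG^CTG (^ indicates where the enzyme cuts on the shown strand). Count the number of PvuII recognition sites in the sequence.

2

CAGCTG occurs starting at positions 96, 117.
PvuII cuts at 2 sites.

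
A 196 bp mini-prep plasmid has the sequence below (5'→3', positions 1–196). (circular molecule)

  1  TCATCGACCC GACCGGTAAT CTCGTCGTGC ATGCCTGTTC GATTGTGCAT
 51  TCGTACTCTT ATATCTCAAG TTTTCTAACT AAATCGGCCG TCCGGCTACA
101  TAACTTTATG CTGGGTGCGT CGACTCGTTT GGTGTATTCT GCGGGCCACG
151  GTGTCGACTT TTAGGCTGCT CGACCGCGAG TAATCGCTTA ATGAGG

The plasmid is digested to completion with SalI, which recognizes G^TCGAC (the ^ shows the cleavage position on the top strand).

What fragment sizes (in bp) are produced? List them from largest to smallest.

162, 34 bp

SalI sites (GTCGAC) start at positions 119, 153.
SalI cuts after the first base of each site, so after positions 119, 153.
Circular molecule, 2 cuts → 2 fragments:
  120–153 → 34 bp
  154–196 then 1–119 → 43 + 119 = 162 bp
Sorted largest to smallest: 162, 34 bp.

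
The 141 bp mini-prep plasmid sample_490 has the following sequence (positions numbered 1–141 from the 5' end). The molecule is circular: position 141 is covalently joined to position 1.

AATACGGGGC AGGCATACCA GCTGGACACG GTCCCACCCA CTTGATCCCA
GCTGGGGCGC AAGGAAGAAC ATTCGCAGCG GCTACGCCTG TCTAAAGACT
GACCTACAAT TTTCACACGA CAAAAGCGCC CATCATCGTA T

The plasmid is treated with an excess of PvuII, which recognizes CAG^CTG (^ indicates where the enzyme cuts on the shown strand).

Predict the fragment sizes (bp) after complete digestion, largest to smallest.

111, 30 bp

PvuII sites (CAGCTG) start at positions 19, 49.
PvuII cuts after base 3 of each site, so after positions 21, 51.
Circular molecule, 2 cuts → 2 fragments:
  22–51 → 30 bp
  52–141 then 1–21 → 90 + 21 = 111 bp
Sorted largest to smallest: 111, 30 bp.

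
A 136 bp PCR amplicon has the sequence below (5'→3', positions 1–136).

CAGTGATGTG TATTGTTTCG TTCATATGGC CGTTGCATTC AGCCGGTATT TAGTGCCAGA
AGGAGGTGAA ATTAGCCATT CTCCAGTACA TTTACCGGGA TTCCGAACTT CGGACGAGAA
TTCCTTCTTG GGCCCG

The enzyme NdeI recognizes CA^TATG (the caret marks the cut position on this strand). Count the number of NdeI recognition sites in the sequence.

1

CATATG occurs starting at position 23.
NdeI cuts at 1 site.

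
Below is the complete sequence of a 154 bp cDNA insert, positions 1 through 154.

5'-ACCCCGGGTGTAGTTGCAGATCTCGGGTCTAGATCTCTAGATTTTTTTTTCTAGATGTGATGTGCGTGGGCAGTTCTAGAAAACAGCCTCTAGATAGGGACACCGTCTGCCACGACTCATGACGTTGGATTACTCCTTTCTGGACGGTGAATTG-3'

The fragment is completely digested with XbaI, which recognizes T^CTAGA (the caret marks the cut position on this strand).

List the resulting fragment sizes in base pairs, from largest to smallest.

XbaI sites (TCTAGA) start at positions 28, 36, 50, 75, 89.
XbaI cuts after the first base of each site, so after positions 28, 36, 50, 75, 89.
Linear molecule, 5 cuts → 6 fragments:
  1–28 → 28 bp
  29–36 → 8 bp
  37–50 → 14 bp
  51–75 → 25 bp
  76–89 → 14 bp
  90–154 → 65 bp
Sorted largest to smallest: 65, 28, 25, 14, 14, 8 bp.

65, 28, 25, 14, 14, 8 bp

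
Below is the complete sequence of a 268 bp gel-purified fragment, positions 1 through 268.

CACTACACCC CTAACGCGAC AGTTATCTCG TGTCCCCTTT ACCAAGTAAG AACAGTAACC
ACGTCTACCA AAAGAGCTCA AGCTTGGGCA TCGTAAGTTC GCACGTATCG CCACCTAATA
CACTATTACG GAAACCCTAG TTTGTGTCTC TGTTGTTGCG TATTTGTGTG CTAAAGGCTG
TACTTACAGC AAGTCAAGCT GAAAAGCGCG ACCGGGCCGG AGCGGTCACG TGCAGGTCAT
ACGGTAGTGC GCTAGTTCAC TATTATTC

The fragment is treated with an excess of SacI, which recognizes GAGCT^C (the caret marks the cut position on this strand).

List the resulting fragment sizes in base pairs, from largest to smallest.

The SacI site (GAGCTC) starts at position 74.
SacI cuts after base 5 of each site (before the last base), so after position 78.
Linear molecule, 1 cut → 2 fragments:
  1–78 → 78 bp
  79–268 → 190 bp
Sorted largest to smallest: 190, 78 bp.

190, 78 bp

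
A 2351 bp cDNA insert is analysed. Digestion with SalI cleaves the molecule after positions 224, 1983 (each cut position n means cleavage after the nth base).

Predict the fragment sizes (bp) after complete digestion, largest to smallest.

1759, 368, 224 bp

Linear molecule, 2 cuts → 3 fragments:
  224 − 0 = 224 bp
  1983 − 224 = 1759 bp
  2351 − 1983 = 368 bp
Sorted largest to smallest: 1759, 368, 224 bp.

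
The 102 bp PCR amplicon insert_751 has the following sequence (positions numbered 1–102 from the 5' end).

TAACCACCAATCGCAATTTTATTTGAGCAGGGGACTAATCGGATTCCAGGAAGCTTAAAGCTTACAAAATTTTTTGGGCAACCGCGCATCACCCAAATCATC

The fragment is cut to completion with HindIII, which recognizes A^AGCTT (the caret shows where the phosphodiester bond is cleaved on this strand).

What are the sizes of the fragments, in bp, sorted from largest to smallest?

51, 44, 7 bp

HindIII sites (AAGCTT) start at positions 51, 58.
HindIII cuts after the first base of each site, so after positions 51, 58.
Linear molecule, 2 cuts → 3 fragments:
  1–51 → 51 bp
  52–58 → 7 bp
  59–102 → 44 bp
Sorted largest to smallest: 51, 44, 7 bp.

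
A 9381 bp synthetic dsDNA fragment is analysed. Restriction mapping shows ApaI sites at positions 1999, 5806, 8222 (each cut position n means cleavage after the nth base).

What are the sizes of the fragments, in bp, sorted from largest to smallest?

Linear molecule, 3 cuts → 4 fragments:
  1999 − 0 = 1999 bp
  5806 − 1999 = 3807 bp
  8222 − 5806 = 2416 bp
  9381 − 8222 = 1159 bp
Sorted largest to smallest: 3807, 2416, 1999, 1159 bp.

3807, 2416, 1999, 1159 bp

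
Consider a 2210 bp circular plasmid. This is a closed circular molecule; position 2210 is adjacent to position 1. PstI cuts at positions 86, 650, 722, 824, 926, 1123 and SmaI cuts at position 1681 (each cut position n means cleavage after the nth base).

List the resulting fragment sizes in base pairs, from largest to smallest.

Combined cut positions (sorted): 86, 650, 722, 824, 926, 1123, 1681.
Circular molecule, 7 cuts → 7 fragments:
  650 − 86 = 564 bp
  722 − 650 = 72 bp
  824 − 722 = 102 bp
  926 − 824 = 102 bp
  1123 − 926 = 197 bp
  1681 − 1123 = 558 bp
  wrap: 2210 − 1681 + 86 = 615 bp
Sorted largest to smallest: 615, 564, 558, 197, 102, 102, 72 bp.

615, 564, 558, 197, 102, 102, 72 bp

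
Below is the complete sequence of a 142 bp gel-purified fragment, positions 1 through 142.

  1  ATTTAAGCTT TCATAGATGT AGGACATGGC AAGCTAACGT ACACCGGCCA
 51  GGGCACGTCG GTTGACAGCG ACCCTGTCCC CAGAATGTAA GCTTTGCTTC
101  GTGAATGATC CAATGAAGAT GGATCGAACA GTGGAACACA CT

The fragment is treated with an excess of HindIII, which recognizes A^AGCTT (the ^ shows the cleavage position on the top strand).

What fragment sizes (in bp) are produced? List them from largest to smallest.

HindIII sites (AAGCTT) start at positions 5, 89.
HindIII cuts after the first base of each site, so after positions 5, 89.
Linear molecule, 2 cuts → 3 fragments:
  1–5 → 5 bp
  6–89 → 84 bp
  90–142 → 53 bp
Sorted largest to smallest: 84, 53, 5 bp.

84, 53, 5 bp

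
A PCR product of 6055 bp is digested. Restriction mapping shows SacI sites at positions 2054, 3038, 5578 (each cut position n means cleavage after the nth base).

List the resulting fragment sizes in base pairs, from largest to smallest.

Linear molecule, 3 cuts → 4 fragments:
  2054 − 0 = 2054 bp
  3038 − 2054 = 984 bp
  5578 − 3038 = 2540 bp
  6055 − 5578 = 477 bp
Sorted largest to smallest: 2540, 2054, 984, 477 bp.

2540, 2054, 984, 477 bp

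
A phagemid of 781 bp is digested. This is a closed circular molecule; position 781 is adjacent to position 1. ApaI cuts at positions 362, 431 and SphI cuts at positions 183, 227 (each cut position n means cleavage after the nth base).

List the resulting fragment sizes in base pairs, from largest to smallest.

533, 135, 69, 44 bp

Combined cut positions (sorted): 183, 227, 362, 431.
Circular molecule, 4 cuts → 4 fragments:
  227 − 183 = 44 bp
  362 − 227 = 135 bp
  431 − 362 = 69 bp
  wrap: 781 − 431 + 183 = 533 bp
Sorted largest to smallest: 533, 135, 69, 44 bp.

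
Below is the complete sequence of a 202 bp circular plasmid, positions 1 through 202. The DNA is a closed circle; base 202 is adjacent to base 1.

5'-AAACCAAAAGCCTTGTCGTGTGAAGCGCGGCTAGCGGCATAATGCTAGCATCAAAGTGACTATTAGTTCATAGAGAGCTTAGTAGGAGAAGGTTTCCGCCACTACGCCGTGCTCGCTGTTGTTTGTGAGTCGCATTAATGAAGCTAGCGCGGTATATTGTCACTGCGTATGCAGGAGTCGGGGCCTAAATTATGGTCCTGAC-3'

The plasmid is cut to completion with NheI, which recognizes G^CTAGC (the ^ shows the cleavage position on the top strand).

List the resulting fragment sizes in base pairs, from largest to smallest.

99, 89, 14 bp

NheI sites (GCTAGC) start at positions 30, 44, 143.
NheI cuts after the first base of each site, so after positions 30, 44, 143.
Circular molecule, 3 cuts → 3 fragments:
  31–44 → 14 bp
  45–143 → 99 bp
  144–202 then 1–30 → 59 + 30 = 89 bp
Sorted largest to smallest: 99, 89, 14 bp.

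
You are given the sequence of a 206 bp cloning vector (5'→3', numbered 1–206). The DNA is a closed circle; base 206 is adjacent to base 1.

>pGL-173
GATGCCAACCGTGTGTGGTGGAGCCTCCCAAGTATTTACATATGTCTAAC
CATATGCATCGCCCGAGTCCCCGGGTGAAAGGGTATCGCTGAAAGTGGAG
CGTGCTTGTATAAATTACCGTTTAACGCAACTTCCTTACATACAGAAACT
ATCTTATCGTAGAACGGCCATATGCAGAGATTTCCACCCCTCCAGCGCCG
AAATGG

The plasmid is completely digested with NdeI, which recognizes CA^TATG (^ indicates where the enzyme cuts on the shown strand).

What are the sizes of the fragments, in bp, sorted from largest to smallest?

118, 76, 12 bp

NdeI sites (CATATG) start at positions 39, 51, 169.
NdeI cuts after base 2 of each site, so after positions 40, 52, 170.
Circular molecule, 3 cuts → 3 fragments:
  41–52 → 12 bp
  53–170 → 118 bp
  171–206 then 1–40 → 36 + 40 = 76 bp
Sorted largest to smallest: 118, 76, 12 bp.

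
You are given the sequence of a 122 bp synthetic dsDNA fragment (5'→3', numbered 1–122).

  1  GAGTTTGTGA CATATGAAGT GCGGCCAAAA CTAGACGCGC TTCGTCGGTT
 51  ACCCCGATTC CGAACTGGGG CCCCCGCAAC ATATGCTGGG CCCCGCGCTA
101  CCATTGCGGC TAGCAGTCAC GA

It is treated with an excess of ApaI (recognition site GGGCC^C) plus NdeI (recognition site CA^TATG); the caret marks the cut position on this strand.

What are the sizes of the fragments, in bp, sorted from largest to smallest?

60, 30, 12, 11, 9 bp

ApaI sites (GGGCCC) start at positions 68, 88.
ApaI cuts after base 5 of each site (before the last base), so after positions 72, 92.
NdeI sites (CATATG) start at positions 11, 80.
NdeI cuts after base 2 of each site, so after positions 12, 81.
Combined cut positions: 12, 72, 81, 92.
Linear molecule, 4 cuts → 5 fragments:
  1–12 → 12 bp
  13–72 → 60 bp
  73–81 → 9 bp
  82–92 → 11 bp
  93–122 → 30 bp
Sorted largest to smallest: 60, 30, 12, 11, 9 bp.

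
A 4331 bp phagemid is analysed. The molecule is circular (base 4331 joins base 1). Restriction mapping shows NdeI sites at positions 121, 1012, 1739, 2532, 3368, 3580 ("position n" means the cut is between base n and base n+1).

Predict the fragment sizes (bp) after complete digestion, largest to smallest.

Circular molecule, 6 cuts → 6 fragments:
  1012 − 121 = 891 bp
  1739 − 1012 = 727 bp
  2532 − 1739 = 793 bp
  3368 − 2532 = 836 bp
  3580 − 3368 = 212 bp
  wrap: 4331 − 3580 + 121 = 872 bp
Sorted largest to smallest: 891, 872, 836, 793, 727, 212 bp.

891, 872, 836, 793, 727, 212 bp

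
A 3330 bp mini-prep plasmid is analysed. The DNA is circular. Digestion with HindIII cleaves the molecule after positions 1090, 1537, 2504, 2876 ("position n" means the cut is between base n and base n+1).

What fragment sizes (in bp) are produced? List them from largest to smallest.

1544, 967, 447, 372 bp

Circular molecule, 4 cuts → 4 fragments:
  1537 − 1090 = 447 bp
  2504 − 1537 = 967 bp
  2876 − 2504 = 372 bp
  wrap: 3330 − 2876 + 1090 = 1544 bp
Sorted largest to smallest: 1544, 967, 447, 372 bp.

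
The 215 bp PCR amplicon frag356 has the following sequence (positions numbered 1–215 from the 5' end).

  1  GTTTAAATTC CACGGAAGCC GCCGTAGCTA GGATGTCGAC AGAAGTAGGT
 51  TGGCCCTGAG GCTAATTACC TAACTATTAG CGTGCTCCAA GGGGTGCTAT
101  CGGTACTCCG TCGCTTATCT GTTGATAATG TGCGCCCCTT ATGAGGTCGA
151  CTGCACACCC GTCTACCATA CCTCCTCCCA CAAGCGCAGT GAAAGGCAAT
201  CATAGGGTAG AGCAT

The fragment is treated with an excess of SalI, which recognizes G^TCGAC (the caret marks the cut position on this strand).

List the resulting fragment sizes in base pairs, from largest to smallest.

111, 69, 35 bp

SalI sites (GTCGAC) start at positions 35, 146.
SalI cuts after the first base of each site, so after positions 35, 146.
Linear molecule, 2 cuts → 3 fragments:
  1–35 → 35 bp
  36–146 → 111 bp
  147–215 → 69 bp
Sorted largest to smallest: 111, 69, 35 bp.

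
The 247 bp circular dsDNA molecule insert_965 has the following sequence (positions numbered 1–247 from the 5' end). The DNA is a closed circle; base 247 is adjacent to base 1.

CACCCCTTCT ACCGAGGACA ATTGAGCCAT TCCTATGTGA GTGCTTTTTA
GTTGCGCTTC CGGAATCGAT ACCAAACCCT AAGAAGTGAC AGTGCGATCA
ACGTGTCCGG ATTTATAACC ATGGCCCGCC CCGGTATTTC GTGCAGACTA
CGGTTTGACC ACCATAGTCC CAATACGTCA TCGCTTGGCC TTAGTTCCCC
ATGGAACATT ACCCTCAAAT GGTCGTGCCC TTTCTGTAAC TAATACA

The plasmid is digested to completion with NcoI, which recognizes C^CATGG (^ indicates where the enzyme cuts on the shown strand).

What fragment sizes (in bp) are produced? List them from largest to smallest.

167, 80 bp

NcoI sites (CCATGG) start at positions 119, 199.
NcoI cuts after the first base of each site, so after positions 119, 199.
Circular molecule, 2 cuts → 2 fragments:
  120–199 → 80 bp
  200–247 then 1–119 → 48 + 119 = 167 bp
Sorted largest to smallest: 167, 80 bp.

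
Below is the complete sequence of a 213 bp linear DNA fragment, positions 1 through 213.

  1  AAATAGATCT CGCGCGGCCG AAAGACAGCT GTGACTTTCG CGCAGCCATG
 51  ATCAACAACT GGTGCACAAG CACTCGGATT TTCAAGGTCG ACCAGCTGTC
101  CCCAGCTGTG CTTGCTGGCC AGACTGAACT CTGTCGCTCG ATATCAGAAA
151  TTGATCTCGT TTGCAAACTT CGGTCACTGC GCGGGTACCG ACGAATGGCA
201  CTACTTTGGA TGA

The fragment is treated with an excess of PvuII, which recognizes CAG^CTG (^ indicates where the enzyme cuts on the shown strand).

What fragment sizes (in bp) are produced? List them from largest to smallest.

PvuII sites (CAGCTG) start at positions 26, 93, 103.
PvuII cuts after base 3 of each site, so after positions 28, 95, 105.
Linear molecule, 3 cuts → 4 fragments:
  1–28 → 28 bp
  29–95 → 67 bp
  96–105 → 10 bp
  106–213 → 108 bp
Sorted largest to smallest: 108, 67, 28, 10 bp.

108, 67, 28, 10 bp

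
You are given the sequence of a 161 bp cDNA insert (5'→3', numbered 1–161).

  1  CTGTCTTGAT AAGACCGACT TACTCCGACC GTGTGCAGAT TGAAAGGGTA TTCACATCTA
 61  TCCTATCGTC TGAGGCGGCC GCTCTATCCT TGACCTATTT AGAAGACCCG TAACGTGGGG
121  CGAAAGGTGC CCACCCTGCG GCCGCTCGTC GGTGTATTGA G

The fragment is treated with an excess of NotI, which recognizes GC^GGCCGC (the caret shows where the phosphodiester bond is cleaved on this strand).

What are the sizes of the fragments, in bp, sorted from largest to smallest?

76, 63, 22 bp

NotI sites (GCGGCCGC) start at positions 75, 138.
NotI cuts after base 2 of each site, so after positions 76, 139.
Linear molecule, 2 cuts → 3 fragments:
  1–76 → 76 bp
  77–139 → 63 bp
  140–161 → 22 bp
Sorted largest to smallest: 76, 63, 22 bp.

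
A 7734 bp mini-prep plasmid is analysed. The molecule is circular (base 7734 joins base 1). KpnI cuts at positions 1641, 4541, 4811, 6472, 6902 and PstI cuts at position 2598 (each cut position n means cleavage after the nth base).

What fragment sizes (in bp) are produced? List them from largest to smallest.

Combined cut positions (sorted): 1641, 2598, 4541, 4811, 6472, 6902.
Circular molecule, 6 cuts → 6 fragments:
  2598 − 1641 = 957 bp
  4541 − 2598 = 1943 bp
  4811 − 4541 = 270 bp
  6472 − 4811 = 1661 bp
  6902 − 6472 = 430 bp
  wrap: 7734 − 6902 + 1641 = 2473 bp
Sorted largest to smallest: 2473, 1943, 1661, 957, 430, 270 bp.

2473, 1943, 1661, 957, 430, 270 bp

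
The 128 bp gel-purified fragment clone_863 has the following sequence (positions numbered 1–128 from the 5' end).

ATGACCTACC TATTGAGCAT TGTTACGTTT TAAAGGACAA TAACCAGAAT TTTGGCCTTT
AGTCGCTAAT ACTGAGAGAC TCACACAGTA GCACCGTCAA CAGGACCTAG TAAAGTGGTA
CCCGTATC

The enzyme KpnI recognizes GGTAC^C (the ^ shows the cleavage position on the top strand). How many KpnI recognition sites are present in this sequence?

1

GGTACC occurs starting at position 117.
KpnI cuts at 1 site.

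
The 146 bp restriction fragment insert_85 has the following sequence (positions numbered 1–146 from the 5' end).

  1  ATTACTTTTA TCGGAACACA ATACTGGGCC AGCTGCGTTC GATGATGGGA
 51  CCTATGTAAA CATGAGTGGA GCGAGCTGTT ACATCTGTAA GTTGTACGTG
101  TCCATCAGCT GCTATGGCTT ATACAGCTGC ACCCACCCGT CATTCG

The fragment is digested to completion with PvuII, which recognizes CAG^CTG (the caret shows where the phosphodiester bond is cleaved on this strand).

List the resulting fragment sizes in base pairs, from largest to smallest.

76, 32, 20, 18 bp

PvuII sites (CAGCTG) start at positions 30, 106, 124.
PvuII cuts after base 3 of each site, so after positions 32, 108, 126.
Linear molecule, 3 cuts → 4 fragments:
  1–32 → 32 bp
  33–108 → 76 bp
  109–126 → 18 bp
  127–146 → 20 bp
Sorted largest to smallest: 76, 32, 20, 18 bp.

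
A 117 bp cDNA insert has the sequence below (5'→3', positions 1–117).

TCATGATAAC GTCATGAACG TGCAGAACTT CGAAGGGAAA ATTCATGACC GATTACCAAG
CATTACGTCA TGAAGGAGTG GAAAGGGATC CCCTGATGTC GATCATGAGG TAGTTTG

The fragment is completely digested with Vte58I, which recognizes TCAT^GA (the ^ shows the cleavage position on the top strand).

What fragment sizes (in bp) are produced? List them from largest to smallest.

35, 31, 25, 11, 11, 4 bp

Vte58I sites (TCATGA) start at positions 1, 12, 43, 68, 103.
Vte58I cuts after base 4 of each site, so after positions 4, 15, 46, 71, 106.
Linear molecule, 5 cuts → 6 fragments:
  1–4 → 4 bp
  5–15 → 11 bp
  16–46 → 31 bp
  47–71 → 25 bp
  72–106 → 35 bp
  107–117 → 11 bp
Sorted largest to smallest: 35, 31, 25, 11, 11, 4 bp.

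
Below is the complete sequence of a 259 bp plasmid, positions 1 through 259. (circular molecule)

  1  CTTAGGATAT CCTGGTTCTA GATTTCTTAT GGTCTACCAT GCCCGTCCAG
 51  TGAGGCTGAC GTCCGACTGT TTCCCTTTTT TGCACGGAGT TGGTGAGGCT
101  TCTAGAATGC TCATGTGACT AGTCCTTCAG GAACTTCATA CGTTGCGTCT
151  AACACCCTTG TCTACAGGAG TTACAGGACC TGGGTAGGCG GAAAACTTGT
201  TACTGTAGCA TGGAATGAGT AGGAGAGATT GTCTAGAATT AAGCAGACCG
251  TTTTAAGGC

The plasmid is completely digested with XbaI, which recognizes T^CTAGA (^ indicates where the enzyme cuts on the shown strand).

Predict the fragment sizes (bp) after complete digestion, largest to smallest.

XbaI sites (TCTAGA) start at positions 17, 101, 232.
XbaI cuts after the first base of each site, so after positions 17, 101, 232.
Circular molecule, 3 cuts → 3 fragments:
  18–101 → 84 bp
  102–232 → 131 bp
  233–259 then 1–17 → 27 + 17 = 44 bp
Sorted largest to smallest: 131, 84, 44 bp.

131, 84, 44 bp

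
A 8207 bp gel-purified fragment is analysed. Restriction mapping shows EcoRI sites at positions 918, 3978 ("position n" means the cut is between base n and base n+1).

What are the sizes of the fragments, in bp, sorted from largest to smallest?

Linear molecule, 2 cuts → 3 fragments:
  918 − 0 = 918 bp
  3978 − 918 = 3060 bp
  8207 − 3978 = 4229 bp
Sorted largest to smallest: 4229, 3060, 918 bp.

4229, 3060, 918 bp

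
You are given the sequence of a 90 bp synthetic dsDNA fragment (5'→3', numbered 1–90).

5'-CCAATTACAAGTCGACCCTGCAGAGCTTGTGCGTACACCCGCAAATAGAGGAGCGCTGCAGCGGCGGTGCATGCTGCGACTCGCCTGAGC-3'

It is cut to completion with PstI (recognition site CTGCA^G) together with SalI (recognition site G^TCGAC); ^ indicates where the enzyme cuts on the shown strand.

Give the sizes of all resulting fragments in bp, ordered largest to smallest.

PstI sites (CTGCAG) start at positions 18, 56.
PstI cuts after base 5 of each site (before the last base), so after positions 22, 60.
The SalI site (GTCGAC) starts at position 11.
SalI cuts after the first base of each site, so after position 11.
Combined cut positions: 11, 22, 60.
Linear molecule, 3 cuts → 4 fragments:
  1–11 → 11 bp
  12–22 → 11 bp
  23–60 → 38 bp
  61–90 → 30 bp
Sorted largest to smallest: 38, 30, 11, 11 bp.

38, 30, 11, 11 bp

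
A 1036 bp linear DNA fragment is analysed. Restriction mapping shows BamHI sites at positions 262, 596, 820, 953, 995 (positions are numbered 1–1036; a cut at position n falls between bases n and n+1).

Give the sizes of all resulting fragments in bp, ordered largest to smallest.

Linear molecule, 5 cuts → 6 fragments:
  262 − 0 = 262 bp
  596 − 262 = 334 bp
  820 − 596 = 224 bp
  953 − 820 = 133 bp
  995 − 953 = 42 bp
  1036 − 995 = 41 bp
Sorted largest to smallest: 334, 262, 224, 133, 42, 41 bp.

334, 262, 224, 133, 42, 41 bp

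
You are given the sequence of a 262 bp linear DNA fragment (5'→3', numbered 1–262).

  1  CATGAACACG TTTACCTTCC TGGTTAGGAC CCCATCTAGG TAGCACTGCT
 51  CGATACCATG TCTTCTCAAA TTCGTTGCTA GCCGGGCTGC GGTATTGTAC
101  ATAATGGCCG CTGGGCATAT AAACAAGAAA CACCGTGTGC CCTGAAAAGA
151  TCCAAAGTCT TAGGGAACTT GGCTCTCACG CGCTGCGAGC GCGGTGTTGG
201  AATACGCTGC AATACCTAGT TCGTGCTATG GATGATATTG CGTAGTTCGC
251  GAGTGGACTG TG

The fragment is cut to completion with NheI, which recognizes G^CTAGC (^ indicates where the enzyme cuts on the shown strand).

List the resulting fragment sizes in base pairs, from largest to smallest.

185, 77 bp

The NheI site (GCTAGC) starts at position 77.
NheI cuts after the first base of each site, so after position 77.
Linear molecule, 1 cut → 2 fragments:
  1–77 → 77 bp
  78–262 → 185 bp
Sorted largest to smallest: 185, 77 bp.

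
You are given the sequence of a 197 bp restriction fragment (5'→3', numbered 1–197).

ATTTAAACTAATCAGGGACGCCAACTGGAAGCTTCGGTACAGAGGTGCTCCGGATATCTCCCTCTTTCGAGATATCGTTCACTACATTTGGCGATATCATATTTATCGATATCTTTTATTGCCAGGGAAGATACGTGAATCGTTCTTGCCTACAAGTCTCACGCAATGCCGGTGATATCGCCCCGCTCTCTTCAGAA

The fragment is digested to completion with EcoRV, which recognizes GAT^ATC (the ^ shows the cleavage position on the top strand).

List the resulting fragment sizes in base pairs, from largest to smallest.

66, 55, 22, 21, 18, 15 bp

EcoRV sites (GATATC) start at positions 53, 71, 93, 108, 174.
EcoRV cuts after base 3 of each site, so after positions 55, 73, 95, 110, 176.
Linear molecule, 5 cuts → 6 fragments:
  1–55 → 55 bp
  56–73 → 18 bp
  74–95 → 22 bp
  96–110 → 15 bp
  111–176 → 66 bp
  177–197 → 21 bp
Sorted largest to smallest: 66, 55, 22, 21, 18, 15 bp.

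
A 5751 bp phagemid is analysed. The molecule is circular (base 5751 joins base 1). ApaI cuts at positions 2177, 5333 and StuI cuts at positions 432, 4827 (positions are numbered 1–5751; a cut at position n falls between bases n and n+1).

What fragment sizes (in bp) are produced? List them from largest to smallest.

2650, 1745, 850, 506 bp

Combined cut positions (sorted): 432, 2177, 4827, 5333.
Circular molecule, 4 cuts → 4 fragments:
  2177 − 432 = 1745 bp
  4827 − 2177 = 2650 bp
  5333 − 4827 = 506 bp
  wrap: 5751 − 5333 + 432 = 850 bp
Sorted largest to smallest: 2650, 1745, 850, 506 bp.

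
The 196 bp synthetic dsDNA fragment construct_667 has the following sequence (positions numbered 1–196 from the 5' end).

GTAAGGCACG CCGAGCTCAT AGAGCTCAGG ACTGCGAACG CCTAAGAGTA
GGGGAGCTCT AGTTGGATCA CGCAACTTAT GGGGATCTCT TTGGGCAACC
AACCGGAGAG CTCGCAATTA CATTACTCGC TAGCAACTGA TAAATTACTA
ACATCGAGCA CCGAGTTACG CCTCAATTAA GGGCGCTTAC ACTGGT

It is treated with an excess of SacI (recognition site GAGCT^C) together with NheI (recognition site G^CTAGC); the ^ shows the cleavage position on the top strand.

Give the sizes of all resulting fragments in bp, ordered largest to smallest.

SacI sites (GAGCTC) start at positions 13, 22, 54, 108.
SacI cuts after base 5 of each site (before the last base), so after positions 17, 26, 58, 112.
The NheI site (GCTAGC) starts at position 129.
NheI cuts after the first base of each site, so after position 129.
Combined cut positions: 17, 26, 58, 112, 129.
Linear molecule, 5 cuts → 6 fragments:
  1–17 → 17 bp
  18–26 → 9 bp
  27–58 → 32 bp
  59–112 → 54 bp
  113–129 → 17 bp
  130–196 → 67 bp
Sorted largest to smallest: 67, 54, 32, 17, 17, 9 bp.

67, 54, 32, 17, 17, 9 bp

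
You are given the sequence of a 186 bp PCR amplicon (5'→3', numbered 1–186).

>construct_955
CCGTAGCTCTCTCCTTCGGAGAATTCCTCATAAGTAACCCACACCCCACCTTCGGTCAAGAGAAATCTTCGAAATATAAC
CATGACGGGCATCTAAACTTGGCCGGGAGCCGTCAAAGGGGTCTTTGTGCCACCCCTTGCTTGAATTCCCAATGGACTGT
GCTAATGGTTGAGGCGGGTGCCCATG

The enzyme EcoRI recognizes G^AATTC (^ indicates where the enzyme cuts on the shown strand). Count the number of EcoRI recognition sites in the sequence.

GAATTC occurs starting at positions 21, 143.
EcoRI cuts at 2 sites.

2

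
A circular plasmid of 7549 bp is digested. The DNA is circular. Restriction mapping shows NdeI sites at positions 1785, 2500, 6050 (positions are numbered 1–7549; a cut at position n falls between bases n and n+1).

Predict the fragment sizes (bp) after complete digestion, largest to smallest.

3550, 3284, 715 bp

Circular molecule, 3 cuts → 3 fragments:
  2500 − 1785 = 715 bp
  6050 − 2500 = 3550 bp
  wrap: 7549 − 6050 + 1785 = 3284 bp
Sorted largest to smallest: 3550, 3284, 715 bp.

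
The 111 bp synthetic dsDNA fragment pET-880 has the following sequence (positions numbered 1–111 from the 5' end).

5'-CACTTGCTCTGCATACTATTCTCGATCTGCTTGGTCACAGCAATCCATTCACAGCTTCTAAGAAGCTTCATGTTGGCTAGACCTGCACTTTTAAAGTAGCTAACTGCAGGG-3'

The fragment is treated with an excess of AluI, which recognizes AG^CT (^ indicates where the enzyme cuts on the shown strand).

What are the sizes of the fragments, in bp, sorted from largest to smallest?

AluI sites (AGCT) start at positions 53, 64, 98.
AluI cuts after base 2 of each site, so after positions 54, 65, 99.
Linear molecule, 3 cuts → 4 fragments:
  1–54 → 54 bp
  55–65 → 11 bp
  66–99 → 34 bp
  100–111 → 12 bp
Sorted largest to smallest: 54, 34, 12, 11 bp.

54, 34, 12, 11 bp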